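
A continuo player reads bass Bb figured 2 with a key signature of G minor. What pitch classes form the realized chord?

The written figures 2 are shorthand for 6/4/2: the 6/4 are implied.
A second above Bb in this key is C.
A fourth above Bb in this key is Eb.
A sixth above Bb in this key is G.
Together with the bass Bb, this spells C minor seventh in third inversion.

Bb, C, Eb, G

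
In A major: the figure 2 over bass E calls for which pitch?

Counting 1 letter step above E lands on F; in A major, that letter is F#.

F#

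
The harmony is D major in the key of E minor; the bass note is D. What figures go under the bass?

no figures

D is the root of D major, so the chord is in root position.
A triad in root position is figured 5/3, conventionally abbreviated (no figures — root-position triad).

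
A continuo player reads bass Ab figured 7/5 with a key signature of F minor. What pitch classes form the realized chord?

The written figures 7/5 are shorthand for 7/5/3: the 3 is implied.
A third above Ab in this key is C.
A fifth above Ab in this key is Eb.
A seventh above Ab in this key is G.
Together with the bass Ab, this spells Ab major seventh in root position.

Ab, C, Eb, G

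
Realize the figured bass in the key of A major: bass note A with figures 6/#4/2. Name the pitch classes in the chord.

A, B, D#, F#

A second above A in this key is B.
A fourth above A in this key is D, raised to D# by the sharp.
A sixth above A in this key is F#.
Together with the bass A, this spells B dominant seventh in third inversion.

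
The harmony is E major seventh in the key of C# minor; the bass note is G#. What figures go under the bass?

G# is the third of E major seventh, so the chord is in first inversion.
A seventh chord in first inversion is figured 6/5/3, conventionally abbreviated 6/5.

6/5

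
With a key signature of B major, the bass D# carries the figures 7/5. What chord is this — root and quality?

The figures 7/5 indicate a seventh chord in root position.
In root position the bass is the root, so the root is D#.
The chord tones are D#, F#, A#, C#, giving D# minor seventh.

D# minor seventh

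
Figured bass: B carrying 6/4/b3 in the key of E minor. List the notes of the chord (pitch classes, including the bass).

A third above B in this key is D, lowered to Db by the flat.
A fourth above B in this key is E.
A sixth above B in this key is G.

B, Db, E, G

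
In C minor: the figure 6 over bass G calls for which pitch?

Counting 5 letter steps above G lands on E; in C minor, that letter is Eb.

Eb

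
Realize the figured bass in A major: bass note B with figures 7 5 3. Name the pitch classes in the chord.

A third above B in this key is D.
A fifth above B in this key is F#.
A seventh above B in this key is A.
Together with the bass B, this spells B minor seventh in root position.

B, D, F#, A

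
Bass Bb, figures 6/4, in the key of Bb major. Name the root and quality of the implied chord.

The figures 6/4 indicate a triad in second inversion.
In second inversion the root lies a fourth above the bass: a fourth above Bb in Bb major is Eb.
The chord tones are Bb, Eb, G, giving Eb major.

Eb major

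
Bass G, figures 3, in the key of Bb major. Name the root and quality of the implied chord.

G minor

The figures 3 indicate a triad in root position.
In root position the bass is the root, so the root is G.
The chord tones are G, Bb, D, giving G minor.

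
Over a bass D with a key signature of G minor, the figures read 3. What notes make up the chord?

D, F, A

The written figures 3 are shorthand for 5/3: the 5 is implied.
A third above D in this key is F.
A fifth above D in this key is A.
Together with the bass D, this spells D minor in root position.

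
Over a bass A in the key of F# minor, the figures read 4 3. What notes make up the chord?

A, C#, D, F#

The written figures 4 3 are shorthand for 6/4/3: the 6 is implied.
A third above A in this key is C#.
A fourth above A in this key is D.
A sixth above A in this key is F#.
Together with the bass A, this spells D major seventh in second inversion.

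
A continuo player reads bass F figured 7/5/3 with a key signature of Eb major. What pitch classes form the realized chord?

F, Ab, C, Eb

A third above F in this key is Ab.
A fifth above F in this key is C.
A seventh above F in this key is Eb.
Together with the bass F, this spells F minor seventh in root position.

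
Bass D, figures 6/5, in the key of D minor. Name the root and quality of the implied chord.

Bb major seventh

The figures 6/5 indicate a seventh chord in first inversion.
In first inversion the root lies a sixth above the bass: a sixth above D in D minor is Bb.
The chord tones are D, F, A, Bb, giving Bb major seventh.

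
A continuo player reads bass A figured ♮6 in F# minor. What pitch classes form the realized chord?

A, C#, F

The written figures ♮6 are shorthand for 6/3: the 3 is implied.
A third above A in this key is C#.
A sixth above A in this key is F#, made natural (F) by the ♮ figure.
Together with the bass A, this spells F augmented in first inversion.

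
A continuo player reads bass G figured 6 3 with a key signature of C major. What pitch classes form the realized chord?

A third above G in this key is B.
A sixth above G in this key is E.
Together with the bass G, this spells E minor in first inversion.

G, B, E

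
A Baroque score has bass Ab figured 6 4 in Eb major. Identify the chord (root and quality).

D diminished

The figures 6 4 indicate a triad in second inversion.
In second inversion the root lies a fourth above the bass: a fourth above Ab in Eb major is D.
The chord tones are Ab, D, F, giving D diminished.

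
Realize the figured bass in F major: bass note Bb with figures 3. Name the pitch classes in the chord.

The written figures 3 are shorthand for 5/3: the 5 is implied.
A third above Bb in this key is D.
A fifth above Bb in this key is F.
Together with the bass Bb, this spells Bb major in root position.

Bb, D, F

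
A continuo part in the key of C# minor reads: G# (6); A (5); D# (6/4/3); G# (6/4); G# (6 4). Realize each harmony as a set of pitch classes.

G# (6/3): G#, B, E.
A (5/3): A, C#, E.
D# (6/4/3): D#, F#, G#, B.
G# (6/4): G#, C#, E.
G# (6/4): G#, C#, E.

G#, B, E | A, C#, E | D#, F#, G#, B | G#, C#, E | G#, C#, E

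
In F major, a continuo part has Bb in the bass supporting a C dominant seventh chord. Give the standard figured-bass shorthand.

Bb is the seventh of C dominant seventh, so the chord is in third inversion.
A seventh chord in third inversion is figured 6/4/2, conventionally abbreviated 4/2.

4/2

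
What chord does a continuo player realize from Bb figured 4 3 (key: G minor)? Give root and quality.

The figures 4 3 indicate a seventh chord in second inversion.
In second inversion the root lies a fourth above the bass: a fourth above Bb in G minor is Eb.
The chord tones are Bb, D, Eb, G, giving Eb major seventh.

Eb major seventh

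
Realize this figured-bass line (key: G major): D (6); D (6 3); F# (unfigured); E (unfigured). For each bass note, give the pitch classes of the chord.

D (6/3): D, F#, B.
D (6/3): D, F#, B.
F# (5/3): F#, A, C.
E (5/3): E, G, B.

D, F#, B | D, F#, B | F#, A, C | E, G, B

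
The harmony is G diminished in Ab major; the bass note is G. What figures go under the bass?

no figures

G is the root of G diminished, so the chord is in root position.
A triad in root position is figured 5/3, conventionally abbreviated (no figures — root-position triad).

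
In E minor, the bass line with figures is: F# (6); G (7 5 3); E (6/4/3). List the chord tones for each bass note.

F#, A, D | G, B, D, F# | E, G, A, C

F# (6/3): F#, A, D.
G (7/5/3): G, B, D, F#.
E (6/4/3): E, G, A, C.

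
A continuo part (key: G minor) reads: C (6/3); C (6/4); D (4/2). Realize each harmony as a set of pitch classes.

C (6/3): C, Eb, A.
C (6/4): C, F, A.
D (6/4/2): D, Eb, G, Bb.

C, Eb, A | C, F, A | D, Eb, G, Bb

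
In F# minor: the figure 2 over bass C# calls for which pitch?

D

Counting 1 letter step above C# lands on D; in F# minor, that letter is D.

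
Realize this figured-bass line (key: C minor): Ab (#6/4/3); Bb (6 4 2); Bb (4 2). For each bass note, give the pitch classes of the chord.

Ab (#6/4/3): Ab, C, D, F#.
Bb (6/4/2): Bb, C, Eb, G.
Bb (6/4/2): Bb, C, Eb, G.

Ab, C, D, F# | Bb, C, Eb, G | Bb, C, Eb, G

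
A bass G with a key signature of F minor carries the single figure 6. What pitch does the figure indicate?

Counting 5 letter steps above G lands on E; in F minor, that letter is Eb.

Eb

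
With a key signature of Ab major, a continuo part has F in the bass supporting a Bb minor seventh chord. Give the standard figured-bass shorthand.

F is the fifth of Bb minor seventh, so the chord is in second inversion.
A seventh chord in second inversion is figured 6/4/3, conventionally abbreviated 4/3.

4/3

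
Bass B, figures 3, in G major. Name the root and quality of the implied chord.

The figures 3 indicate a triad in root position.
In root position the bass is the root, so the root is B.
The chord tones are B, D, F#, giving B minor.

B minor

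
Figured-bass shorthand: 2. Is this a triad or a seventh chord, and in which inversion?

2 is shorthand for 6/4/2.
Intervals of 6/4/2 above the bass form a seventh chord; the bass is the seventh, so this is third inversion.

seventh chord, third inversion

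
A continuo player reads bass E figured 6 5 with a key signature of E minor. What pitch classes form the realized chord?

The written figures 6 5 are shorthand for 6/5/3: the 3 is implied.
A third above E in this key is G.
A fifth above E in this key is B.
A sixth above E in this key is C.
Together with the bass E, this spells C major seventh in first inversion.

E, G, B, C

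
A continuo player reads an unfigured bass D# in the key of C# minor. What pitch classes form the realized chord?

An unfigured bass implies 5/3.
A third above D# in this key is F#.
A fifth above D# in this key is A.
Together with the bass D#, this spells D# diminished in root position.

D#, F#, A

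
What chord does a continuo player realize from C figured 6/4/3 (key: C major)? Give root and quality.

The figures 6/4/3 indicate a seventh chord in second inversion.
In second inversion the root lies a fourth above the bass: a fourth above C in C major is F.
The chord tones are C, E, F, A, giving F major seventh.

F major seventh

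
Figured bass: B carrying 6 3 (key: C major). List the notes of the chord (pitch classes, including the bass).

A third above B in this key is D.
A sixth above B in this key is G.
Together with the bass B, this spells G major in first inversion.

B, D, G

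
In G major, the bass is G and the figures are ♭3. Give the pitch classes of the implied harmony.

G, Bb, D

The written figures ♭3 are shorthand for 5/3: the 5 is implied.
A third above G in this key is B, lowered to Bb by the flat.
A fifth above G in this key is D.
Together with the bass G, this spells G minor in root position.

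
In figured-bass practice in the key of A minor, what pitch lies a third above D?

Counting 2 letter steps above D lands on F; in A minor, that letter is F.

F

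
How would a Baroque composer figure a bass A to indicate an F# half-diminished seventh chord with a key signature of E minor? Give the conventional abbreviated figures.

6/5

A is the third of F# half-diminished seventh, so the chord is in first inversion.
A seventh chord in first inversion is figured 6/5/3, conventionally abbreviated 6/5.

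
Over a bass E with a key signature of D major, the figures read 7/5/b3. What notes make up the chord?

E, Gb, B, D

A third above E in this key is G, lowered to Gb by the flat.
A fifth above E in this key is B.
A seventh above E in this key is D.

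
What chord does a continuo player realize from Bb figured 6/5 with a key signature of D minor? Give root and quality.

G minor seventh

The figures 6/5 indicate a seventh chord in first inversion.
In first inversion the root lies a sixth above the bass: a sixth above Bb in D minor is G.
The chord tones are Bb, D, F, G, giving G minor seventh.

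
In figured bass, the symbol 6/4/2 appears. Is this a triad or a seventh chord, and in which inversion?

Intervals of 6/4/2 above the bass form a seventh chord; the bass is the seventh, so this is third inversion.

seventh chord, third inversion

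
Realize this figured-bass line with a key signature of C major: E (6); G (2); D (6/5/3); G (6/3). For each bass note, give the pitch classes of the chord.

E, G, C | G, A, C, E | D, F, A, B | G, B, E

E (6/3): E, G, C.
G (6/4/2): G, A, C, E.
D (6/5/3): D, F, A, B.
G (6/3): G, B, E.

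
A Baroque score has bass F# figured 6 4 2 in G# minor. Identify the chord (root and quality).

The figures 6 4 2 indicate a seventh chord in third inversion.
In third inversion the root lies a second above the bass: a second above F# in G# minor is G#.
The chord tones are F#, G#, B, D#, giving G# minor seventh.

G# minor seventh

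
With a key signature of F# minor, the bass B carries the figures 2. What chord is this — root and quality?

The figures 2 indicate a seventh chord in third inversion.
In third inversion the root lies a second above the bass: a second above B in F# minor is C#.
The chord tones are B, C#, E, G#, giving C# minor seventh.

C# minor seventh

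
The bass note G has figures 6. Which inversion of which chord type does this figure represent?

triad, first inversion

6 is shorthand for 6/3.
Intervals of 6/3 above the bass form a triad; the bass is the third, so this is first inversion.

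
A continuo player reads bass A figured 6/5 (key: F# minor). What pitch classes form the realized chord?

A, C#, E, F#

The written figures 6/5 are shorthand for 6/5/3: the 3 is implied.
A third above A in this key is C#.
A fifth above A in this key is E.
A sixth above A in this key is F#.
Together with the bass A, this spells F# minor seventh in first inversion.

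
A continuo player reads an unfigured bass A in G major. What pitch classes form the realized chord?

An unfigured bass implies 5/3.
A third above A in this key is C.
A fifth above A in this key is E.
Together with the bass A, this spells A minor in root position.

A, C, E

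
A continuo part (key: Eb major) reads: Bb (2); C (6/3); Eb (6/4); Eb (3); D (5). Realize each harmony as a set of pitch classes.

Bb (6/4/2): Bb, C, Eb, G.
C (6/3): C, Eb, Ab.
Eb (6/4): Eb, Ab, C.
Eb (5/3): Eb, G, Bb.
D (5/3): D, F, Ab.

Bb, C, Eb, G | C, Eb, Ab | Eb, Ab, C | Eb, G, Bb | D, F, Ab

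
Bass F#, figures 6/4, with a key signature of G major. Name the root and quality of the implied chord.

The figures 6/4 indicate a triad in second inversion.
In second inversion the root lies a fourth above the bass: a fourth above F# in G major is B.
The chord tones are F#, B, D, giving B minor.

B minor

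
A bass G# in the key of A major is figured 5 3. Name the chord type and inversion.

Intervals of 5/3 above the bass form a triad; the bass is the root, so this is root position.

triad, root position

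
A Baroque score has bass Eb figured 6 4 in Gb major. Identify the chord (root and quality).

The figures 6 4 indicate a triad in second inversion.
In second inversion the root lies a fourth above the bass: a fourth above Eb in Gb major is Ab.
The chord tones are Eb, Ab, Cb, giving Ab minor.

Ab minor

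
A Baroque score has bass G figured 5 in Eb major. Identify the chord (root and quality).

The figures 5 indicate a triad in root position.
In root position the bass is the root, so the root is G.
The chord tones are G, Bb, D, giving G minor.

G minor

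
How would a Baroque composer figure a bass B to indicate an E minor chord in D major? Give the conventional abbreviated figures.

6/4

B is the fifth of E minor, so the chord is in second inversion.
A triad in second inversion is figured 6/4, conventionally abbreviated 6/4.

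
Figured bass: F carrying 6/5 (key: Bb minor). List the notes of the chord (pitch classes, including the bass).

F, Ab, C, Db

The written figures 6/5 are shorthand for 6/5/3: the 3 is implied.
A third above F in this key is Ab.
A fifth above F in this key is C.
A sixth above F in this key is Db.
Together with the bass F, this spells Db major seventh in first inversion.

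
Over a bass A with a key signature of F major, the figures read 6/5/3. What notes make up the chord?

A third above A in this key is C.
A fifth above A in this key is E.
A sixth above A in this key is F.
Together with the bass A, this spells F major seventh in first inversion.

A, C, E, F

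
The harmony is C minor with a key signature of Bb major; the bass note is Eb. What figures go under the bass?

6

Eb is the third of C minor, so the chord is in first inversion.
A triad in first inversion is figured 6/3, conventionally abbreviated 6.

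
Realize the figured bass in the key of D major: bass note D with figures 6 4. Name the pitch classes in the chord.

D, G, B

A fourth above D in this key is G.
A sixth above D in this key is B.
Together with the bass D, this spells G major in second inversion.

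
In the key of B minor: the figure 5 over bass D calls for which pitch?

Counting 4 letter steps above D lands on A; in B minor, that letter is A.

A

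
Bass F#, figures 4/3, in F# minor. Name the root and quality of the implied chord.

B minor seventh

The figures 4/3 indicate a seventh chord in second inversion.
In second inversion the root lies a fourth above the bass: a fourth above F# in F# minor is B.
The chord tones are F#, A, B, D, giving B minor seventh.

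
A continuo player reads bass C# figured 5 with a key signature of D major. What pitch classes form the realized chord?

The written figures 5 are shorthand for 5/3: the 3 is implied.
A third above C# in this key is E.
A fifth above C# in this key is G.
Together with the bass C#, this spells C# diminished in root position.

C#, E, G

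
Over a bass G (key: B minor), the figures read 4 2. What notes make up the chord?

The written figures 4 2 are shorthand for 6/4/2: the 6 is implied.
A second above G in this key is A.
A fourth above G in this key is C#.
A sixth above G in this key is E.
Together with the bass G, this spells A dominant seventh in third inversion.

G, A, C#, E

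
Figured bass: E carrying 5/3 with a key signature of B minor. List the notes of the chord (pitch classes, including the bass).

A third above E in this key is G.
A fifth above E in this key is B.
Together with the bass E, this spells E minor in root position.

E, G, B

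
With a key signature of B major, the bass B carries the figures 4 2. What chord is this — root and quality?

C# minor seventh

The figures 4 2 indicate a seventh chord in third inversion.
In third inversion the root lies a second above the bass: a second above B in B major is C#.
The chord tones are B, C#, E, G#, giving C# minor seventh.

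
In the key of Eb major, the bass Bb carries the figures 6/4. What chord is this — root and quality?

Eb major

The figures 6/4 indicate a triad in second inversion.
In second inversion the root lies a fourth above the bass: a fourth above Bb in Eb major is Eb.
The chord tones are Bb, Eb, G, giving Eb major.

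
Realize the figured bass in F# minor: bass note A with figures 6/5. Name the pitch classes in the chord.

A, C#, E, F#

The written figures 6/5 are shorthand for 6/5/3: the 3 is implied.
A third above A in this key is C#.
A fifth above A in this key is E.
A sixth above A in this key is F#.
Together with the bass A, this spells F# minor seventh in first inversion.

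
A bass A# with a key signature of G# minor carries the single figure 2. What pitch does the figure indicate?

B

Counting 1 letter step above A# lands on B; in G# minor, that letter is B.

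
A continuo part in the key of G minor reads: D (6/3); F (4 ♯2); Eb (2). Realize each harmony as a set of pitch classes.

D (6/3): D, F, Bb.
F (6/4/#2): F, G#, Bb, D.
Eb (6/4/2): Eb, F, A, C.

D, F, Bb | F, G#, Bb, D | Eb, F, A, C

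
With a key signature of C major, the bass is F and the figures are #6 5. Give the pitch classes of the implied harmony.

The written figures #6 5 are shorthand for 6/5/3: the 3 is implied.
A third above F in this key is A.
A fifth above F in this key is C.
A sixth above F in this key is D, raised to D# by the sharp.

F, A, C, D#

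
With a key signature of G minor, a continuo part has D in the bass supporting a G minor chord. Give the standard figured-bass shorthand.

D is the fifth of G minor, so the chord is in second inversion.
A triad in second inversion is figured 6/4, conventionally abbreviated 6/4.

6/4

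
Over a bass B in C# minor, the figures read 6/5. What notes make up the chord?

B, D#, F#, G#

The written figures 6/5 are shorthand for 6/5/3: the 3 is implied.
A third above B in this key is D#.
A fifth above B in this key is F#.
A sixth above B in this key is G#.
Together with the bass B, this spells G# minor seventh in first inversion.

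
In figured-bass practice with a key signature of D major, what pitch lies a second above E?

F#

Counting 1 letter step above E lands on F; in D major, that letter is F#.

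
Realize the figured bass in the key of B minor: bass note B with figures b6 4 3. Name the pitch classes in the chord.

B, D, E, Gb

A third above B in this key is D.
A fourth above B in this key is E.
A sixth above B in this key is G, lowered to Gb by the flat.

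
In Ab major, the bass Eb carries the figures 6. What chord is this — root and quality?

C minor

The figures 6 indicate a triad in first inversion.
In first inversion the root lies a sixth above the bass: a sixth above Eb in Ab major is C.
The chord tones are Eb, G, C, giving C minor.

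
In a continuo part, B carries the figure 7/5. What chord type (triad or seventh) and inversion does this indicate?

seventh chord, root position

7/5 is shorthand for 7/5/3.
Intervals of 7/5/3 above the bass form a seventh chord; the bass is the root, so this is root position.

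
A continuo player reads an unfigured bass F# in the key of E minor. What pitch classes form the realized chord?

F#, A, C

An unfigured bass implies 5/3.
A third above F# in this key is A.
A fifth above F# in this key is C.
Together with the bass F#, this spells F# diminished in root position.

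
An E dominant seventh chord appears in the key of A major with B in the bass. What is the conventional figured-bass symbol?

4/3

B is the fifth of E dominant seventh, so the chord is in second inversion.
A seventh chord in second inversion is figured 6/4/3, conventionally abbreviated 4/3.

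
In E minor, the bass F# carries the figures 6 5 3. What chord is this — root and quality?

D dominant seventh

The figures 6 5 3 indicate a seventh chord in first inversion.
In first inversion the root lies a sixth above the bass: a sixth above F# in E minor is D.
The chord tones are F#, A, C, D, giving D dominant seventh.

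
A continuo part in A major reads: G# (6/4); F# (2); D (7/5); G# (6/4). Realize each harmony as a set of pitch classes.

G# (6/4): G#, C#, E.
F# (6/4/2): F#, G#, B, D.
D (7/5/3): D, F#, A, C#.
G# (6/4): G#, C#, E.

G#, C#, E | F#, G#, B, D | D, F#, A, C# | G#, C#, E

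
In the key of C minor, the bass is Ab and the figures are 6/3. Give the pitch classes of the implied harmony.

Ab, C, F

A third above Ab in this key is C.
A sixth above Ab in this key is F.
Together with the bass Ab, this spells F minor in first inversion.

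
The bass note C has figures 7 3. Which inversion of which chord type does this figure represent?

7 3 is shorthand for 7/5/3.
Intervals of 7/5/3 above the bass form a seventh chord; the bass is the root, so this is root position.

seventh chord, root position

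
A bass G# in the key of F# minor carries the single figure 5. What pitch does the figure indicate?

D

Counting 4 letter steps above G# lands on D; in F# minor, that letter is D.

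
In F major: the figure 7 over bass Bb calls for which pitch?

Counting 6 letter steps above Bb lands on A; in F major, that letter is A.

A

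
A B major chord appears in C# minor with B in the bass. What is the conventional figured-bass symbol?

no figures

B is the root of B major, so the chord is in root position.
A triad in root position is figured 5/3, conventionally abbreviated (no figures — root-position triad).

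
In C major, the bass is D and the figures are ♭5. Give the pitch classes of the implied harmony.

The written figures ♭5 are shorthand for 5/3: the 3 is implied.
A third above D in this key is F.
A fifth above D in this key is A, lowered to Ab by the flat.
Together with the bass D, this spells D diminished in root position.

D, F, Ab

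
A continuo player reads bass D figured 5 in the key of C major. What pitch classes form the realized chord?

The written figures 5 are shorthand for 5/3: the 3 is implied.
A third above D in this key is F.
A fifth above D in this key is A.
Together with the bass D, this spells D minor in root position.

D, F, A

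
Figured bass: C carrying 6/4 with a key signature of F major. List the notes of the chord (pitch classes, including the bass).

C, F, A

A fourth above C in this key is F.
A sixth above C in this key is A.
Together with the bass C, this spells F major in second inversion.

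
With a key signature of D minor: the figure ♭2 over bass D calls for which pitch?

Counting 1 letter step above D lands on E; in D minor, that letter is E.
The b2 figure lowers it a semitone, giving Eb.

Eb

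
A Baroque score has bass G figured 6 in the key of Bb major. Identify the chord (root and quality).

The figures 6 indicate a triad in first inversion.
In first inversion the root lies a sixth above the bass: a sixth above G in Bb major is Eb.
The chord tones are G, Bb, Eb, giving Eb major.

Eb major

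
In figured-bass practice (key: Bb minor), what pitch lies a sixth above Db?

Counting 5 letter steps above Db lands on B; in Bb minor, that letter is Bb.

Bb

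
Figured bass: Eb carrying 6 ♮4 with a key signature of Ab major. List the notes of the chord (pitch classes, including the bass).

A fourth above Eb in this key is Ab, made natural (A) by the ♮ figure.
A sixth above Eb in this key is C.
Together with the bass Eb, this spells A diminished in second inversion.

Eb, A, C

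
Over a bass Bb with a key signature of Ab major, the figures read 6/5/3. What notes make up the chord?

A third above Bb in this key is Db.
A fifth above Bb in this key is F.
A sixth above Bb in this key is G.
Together with the bass Bb, this spells G half-diminished seventh in first inversion.

Bb, Db, F, G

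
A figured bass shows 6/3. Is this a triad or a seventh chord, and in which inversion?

Intervals of 6/3 above the bass form a triad; the bass is the third, so this is first inversion.

triad, first inversion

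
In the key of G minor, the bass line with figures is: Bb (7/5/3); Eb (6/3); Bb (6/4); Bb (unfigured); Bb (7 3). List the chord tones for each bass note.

Bb, D, F, A | Eb, G, C | Bb, Eb, G | Bb, D, F | Bb, D, F, A

Bb (7/5/3): Bb, D, F, A.
Eb (6/3): Eb, G, C.
Bb (6/4): Bb, Eb, G.
Bb (5/3): Bb, D, F.
Bb (7/5/3): Bb, D, F, A.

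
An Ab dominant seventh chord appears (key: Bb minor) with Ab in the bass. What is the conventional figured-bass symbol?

7

Ab is the root of Ab dominant seventh, so the chord is in root position.
A seventh chord in root position is figured 7/5/3, conventionally abbreviated 7.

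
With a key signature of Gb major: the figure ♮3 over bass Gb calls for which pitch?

Counting 2 letter steps above Gb lands on B; in Gb major, that letter is Bb.
The ♮3 figure makes it natural, giving B.

B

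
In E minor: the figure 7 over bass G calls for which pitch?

F#

Counting 6 letter steps above G lands on F; in E minor, that letter is F#.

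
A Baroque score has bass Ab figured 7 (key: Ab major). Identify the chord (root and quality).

Ab major seventh

The figures 7 indicate a seventh chord in root position.
In root position the bass is the root, so the root is Ab.
The chord tones are Ab, C, Eb, G, giving Ab major seventh.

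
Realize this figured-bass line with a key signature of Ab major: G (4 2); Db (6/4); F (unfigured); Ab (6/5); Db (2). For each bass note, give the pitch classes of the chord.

G (6/4/2): G, Ab, C, Eb.
Db (6/4): Db, G, Bb.
F (5/3): F, Ab, C.
Ab (6/5/3): Ab, C, Eb, F.
Db (6/4/2): Db, Eb, G, Bb.

G, Ab, C, Eb | Db, G, Bb | F, Ab, C | Ab, C, Eb, F | Db, Eb, G, Bb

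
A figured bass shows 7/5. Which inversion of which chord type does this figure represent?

7/5 is shorthand for 7/5/3.
Intervals of 7/5/3 above the bass form a seventh chord; the bass is the root, so this is root position.

seventh chord, root position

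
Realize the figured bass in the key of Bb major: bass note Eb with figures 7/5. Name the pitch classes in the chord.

The written figures 7/5 are shorthand for 7/5/3: the 3 is implied.
A third above Eb in this key is G.
A fifth above Eb in this key is Bb.
A seventh above Eb in this key is D.
Together with the bass Eb, this spells Eb major seventh in root position.

Eb, G, Bb, D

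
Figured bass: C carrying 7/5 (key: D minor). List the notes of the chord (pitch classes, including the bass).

The written figures 7/5 are shorthand for 7/5/3: the 3 is implied.
A third above C in this key is E.
A fifth above C in this key is G.
A seventh above C in this key is Bb.
Together with the bass C, this spells C dominant seventh in root position.

C, E, G, Bb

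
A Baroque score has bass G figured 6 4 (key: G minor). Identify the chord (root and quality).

The figures 6 4 indicate a triad in second inversion.
In second inversion the root lies a fourth above the bass: a fourth above G in G minor is C.
The chord tones are G, C, Eb, giving C minor.

C minor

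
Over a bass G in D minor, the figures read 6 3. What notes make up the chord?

G, Bb, E

A third above G in this key is Bb.
A sixth above G in this key is E.
Together with the bass G, this spells E diminished in first inversion.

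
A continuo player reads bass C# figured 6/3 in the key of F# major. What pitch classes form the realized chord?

A third above C# in this key is E#.
A sixth above C# in this key is A#.
Together with the bass C#, this spells A# minor in first inversion.

C#, E#, A#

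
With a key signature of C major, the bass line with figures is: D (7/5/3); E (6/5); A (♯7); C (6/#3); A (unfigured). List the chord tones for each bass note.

D, F, A, C | E, G, B, C | A, C, E, G# | C, E#, A | A, C, E

D (7/5/3): D, F, A, C.
E (6/5/3): E, G, B, C.
A (#7/5/3): A, C, E, G#.
C (6/#3): C, E#, A.
A (5/3): A, C, E.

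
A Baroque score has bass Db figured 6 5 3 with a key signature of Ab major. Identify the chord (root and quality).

The figures 6 5 3 indicate a seventh chord in first inversion.
In first inversion the root lies a sixth above the bass: a sixth above Db in Ab major is Bb.
The chord tones are Db, F, Ab, Bb, giving Bb minor seventh.

Bb minor seventh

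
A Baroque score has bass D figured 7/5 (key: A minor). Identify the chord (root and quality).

The figures 7/5 indicate a seventh chord in root position.
In root position the bass is the root, so the root is D.
The chord tones are D, F, A, C, giving D minor seventh.

D minor seventh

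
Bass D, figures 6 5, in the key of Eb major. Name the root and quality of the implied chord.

The figures 6 5 indicate a seventh chord in first inversion.
In first inversion the root lies a sixth above the bass: a sixth above D in Eb major is Bb.
The chord tones are D, F, Ab, Bb, giving Bb dominant seventh.

Bb dominant seventh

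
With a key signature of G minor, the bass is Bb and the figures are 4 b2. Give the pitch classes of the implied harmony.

Bb, Cb, Eb, G

The written figures 4 b2 are shorthand for 6/4/2: the 6 is implied.
A second above Bb in this key is C, lowered to Cb by the flat.
A fourth above Bb in this key is Eb.
A sixth above Bb in this key is G.
Together with the bass Bb, this spells Cb augmented major seventh in third inversion.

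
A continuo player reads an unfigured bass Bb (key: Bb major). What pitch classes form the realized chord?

Bb, D, F

An unfigured bass implies 5/3.
A third above Bb in this key is D.
A fifth above Bb in this key is F.
Together with the bass Bb, this spells Bb major in root position.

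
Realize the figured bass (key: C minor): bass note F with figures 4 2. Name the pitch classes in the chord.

The written figures 4 2 are shorthand for 6/4/2: the 6 is implied.
A second above F in this key is G.
A fourth above F in this key is Bb.
A sixth above F in this key is D.
Together with the bass F, this spells G minor seventh in third inversion.

F, G, Bb, D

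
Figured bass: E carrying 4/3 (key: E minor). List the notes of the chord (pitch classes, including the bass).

The written figures 4/3 are shorthand for 6/4/3: the 6 is implied.
A third above E in this key is G.
A fourth above E in this key is A.
A sixth above E in this key is C.
Together with the bass E, this spells A minor seventh in second inversion.

E, G, A, C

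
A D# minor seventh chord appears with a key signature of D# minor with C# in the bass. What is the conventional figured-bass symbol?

4/2

C# is the seventh of D# minor seventh, so the chord is in third inversion.
A seventh chord in third inversion is figured 6/4/2, conventionally abbreviated 4/2.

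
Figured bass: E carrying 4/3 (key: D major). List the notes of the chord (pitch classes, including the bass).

E, G, A, C#

The written figures 4/3 are shorthand for 6/4/3: the 6 is implied.
A third above E in this key is G.
A fourth above E in this key is A.
A sixth above E in this key is C#.
Together with the bass E, this spells A dominant seventh in second inversion.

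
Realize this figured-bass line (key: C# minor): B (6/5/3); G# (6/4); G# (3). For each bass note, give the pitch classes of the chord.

B (6/5/3): B, D#, F#, G#.
G# (6/4): G#, C#, E.
G# (5/3): G#, B, D#.

B, D#, F#, G# | G#, C#, E | G#, B, D#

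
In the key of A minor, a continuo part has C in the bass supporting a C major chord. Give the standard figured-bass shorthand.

C is the root of C major, so the chord is in root position.
A triad in root position is figured 5/3, conventionally abbreviated (no figures — root-position triad).

no figures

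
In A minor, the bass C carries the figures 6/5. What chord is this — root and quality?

The figures 6/5 indicate a seventh chord in first inversion.
In first inversion the root lies a sixth above the bass: a sixth above C in A minor is A.
The chord tones are C, E, G, A, giving A minor seventh.

A minor seventh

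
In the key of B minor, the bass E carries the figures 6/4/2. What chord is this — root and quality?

The figures 6/4/2 indicate a seventh chord in third inversion.
In third inversion the root lies a second above the bass: a second above E in B minor is F#.
The chord tones are E, F#, A, C#, giving F# minor seventh.

F# minor seventh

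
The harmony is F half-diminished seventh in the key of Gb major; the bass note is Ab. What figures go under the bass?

Ab is the third of F half-diminished seventh, so the chord is in first inversion.
A seventh chord in first inversion is figured 6/5/3, conventionally abbreviated 6/5.

6/5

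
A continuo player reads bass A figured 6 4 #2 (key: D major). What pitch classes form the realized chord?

A second above A in this key is B, raised to B# by the sharp.
A fourth above A in this key is D.
A sixth above A in this key is F#.

A, B#, D, F#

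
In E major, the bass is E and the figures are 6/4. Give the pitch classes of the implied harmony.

A fourth above E in this key is A.
A sixth above E in this key is C#.
Together with the bass E, this spells A major in second inversion.

E, A, C#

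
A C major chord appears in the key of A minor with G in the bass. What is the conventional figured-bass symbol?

6/4

G is the fifth of C major, so the chord is in second inversion.
A triad in second inversion is figured 6/4, conventionally abbreviated 6/4.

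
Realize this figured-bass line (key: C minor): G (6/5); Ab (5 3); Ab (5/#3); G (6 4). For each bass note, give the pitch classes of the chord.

G, Bb, D, Eb | Ab, C, Eb | Ab, C#, Eb | G, C, Eb

G (6/5/3): G, Bb, D, Eb.
Ab (5/3): Ab, C, Eb.
Ab (5/#3): Ab, C#, Eb.
G (6/4): G, C, Eb.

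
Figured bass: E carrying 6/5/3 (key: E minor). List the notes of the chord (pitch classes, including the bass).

E, G, B, C

A third above E in this key is G.
A fifth above E in this key is B.
A sixth above E in this key is C.
Together with the bass E, this spells C major seventh in first inversion.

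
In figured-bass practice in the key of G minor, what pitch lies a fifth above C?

G

Counting 4 letter steps above C lands on G; in G minor, that letter is G.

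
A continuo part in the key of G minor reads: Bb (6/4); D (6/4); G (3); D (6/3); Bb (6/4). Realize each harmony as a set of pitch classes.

Bb, Eb, G | D, G, Bb | G, Bb, D | D, F, Bb | Bb, Eb, G

Bb (6/4): Bb, Eb, G.
D (6/4): D, G, Bb.
G (5/3): G, Bb, D.
D (6/3): D, F, Bb.
Bb (6/4): Bb, Eb, G.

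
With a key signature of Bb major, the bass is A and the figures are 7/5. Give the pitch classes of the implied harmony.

A, C, Eb, G

The written figures 7/5 are shorthand for 7/5/3: the 3 is implied.
A third above A in this key is C.
A fifth above A in this key is Eb.
A seventh above A in this key is G.
Together with the bass A, this spells A half-diminished seventh in root position.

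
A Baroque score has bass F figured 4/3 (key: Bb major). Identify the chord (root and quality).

The figures 4/3 indicate a seventh chord in second inversion.
In second inversion the root lies a fourth above the bass: a fourth above F in Bb major is Bb.
The chord tones are F, A, Bb, D, giving Bb major seventh.

Bb major seventh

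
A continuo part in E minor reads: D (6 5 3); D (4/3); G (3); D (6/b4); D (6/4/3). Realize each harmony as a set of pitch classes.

D (6/5/3): D, F#, A, B.
D (6/4/3): D, F#, G, B.
G (5/3): G, B, D.
D (6/b4): D, Gb, B.
D (6/4/3): D, F#, G, B.

D, F#, A, B | D, F#, G, B | G, B, D | D, Gb, B | D, F#, G, B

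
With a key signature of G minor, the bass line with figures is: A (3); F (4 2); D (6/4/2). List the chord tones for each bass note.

A (5/3): A, C, Eb.
F (6/4/2): F, G, Bb, D.
D (6/4/2): D, Eb, G, Bb.

A, C, Eb | F, G, Bb, D | D, Eb, G, Bb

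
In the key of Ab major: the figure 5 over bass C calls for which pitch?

G

Counting 4 letter steps above C lands on G; in Ab major, that letter is G.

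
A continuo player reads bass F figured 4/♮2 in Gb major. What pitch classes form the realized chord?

The written figures 4/♮2 are shorthand for 6/4/2: the 6 is implied.
A second above F in this key is Gb, made natural (G) by the ♮ figure.
A fourth above F in this key is Bb.
A sixth above F in this key is Db.
Together with the bass F, this spells G half-diminished seventh in third inversion.

F, G, Bb, Db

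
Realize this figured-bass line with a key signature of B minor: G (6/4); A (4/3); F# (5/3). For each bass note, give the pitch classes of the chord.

G (6/4): G, C#, E.
A (6/4/3): A, C#, D, F#.
F# (5/3): F#, A, C#.

G, C#, E | A, C#, D, F# | F#, A, C#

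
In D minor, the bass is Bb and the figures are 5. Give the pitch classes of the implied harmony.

The written figures 5 are shorthand for 5/3: the 3 is implied.
A third above Bb in this key is D.
A fifth above Bb in this key is F.
Together with the bass Bb, this spells Bb major in root position.

Bb, D, F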